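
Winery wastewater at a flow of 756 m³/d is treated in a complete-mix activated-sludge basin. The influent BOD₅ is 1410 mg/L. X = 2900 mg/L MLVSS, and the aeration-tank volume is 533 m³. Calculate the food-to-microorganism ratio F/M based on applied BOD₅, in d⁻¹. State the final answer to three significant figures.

F/M ≈ 0.690 d⁻¹

F/M = Q·S₀ / (V·X) = 756 × 1410 / (533.0 × 2900) = 0.6896 g BOD₅·(g VSS·d)⁻¹.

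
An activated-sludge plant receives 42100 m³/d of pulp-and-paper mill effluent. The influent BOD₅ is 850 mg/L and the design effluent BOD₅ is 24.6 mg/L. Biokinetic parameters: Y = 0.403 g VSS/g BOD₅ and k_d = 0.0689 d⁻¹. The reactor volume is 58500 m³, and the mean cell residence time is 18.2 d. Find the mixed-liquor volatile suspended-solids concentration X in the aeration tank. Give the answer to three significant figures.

X ≈ 1930 mg/L

X = Y·Q·ΔS·θ_c / [V·(1 + k_d θ_c)] = 0.403 × 42100 × (850 − 24.6) × 18.2 / [58500 × (1 + 0.0689 × 18.2)] = 1933 mg/L.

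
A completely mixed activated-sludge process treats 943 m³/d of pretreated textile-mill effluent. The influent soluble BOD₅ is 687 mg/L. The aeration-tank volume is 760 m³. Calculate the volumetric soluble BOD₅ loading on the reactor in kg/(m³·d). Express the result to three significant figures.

Applied soluble BOD₅ load per unit volume = Q·S₀/V = (943 × 687/1000)/760.0 = 0.8524 kg soluble BOD₅·m⁻³·d⁻¹.

L_v ≈ 0.852 kg soluble BOD₅/(m³·d)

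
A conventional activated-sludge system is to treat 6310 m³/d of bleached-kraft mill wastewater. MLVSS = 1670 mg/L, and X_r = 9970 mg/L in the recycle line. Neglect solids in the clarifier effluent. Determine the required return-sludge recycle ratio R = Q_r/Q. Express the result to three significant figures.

R ≈ 0.201

R = Q_r/Q = X/(X_r − X) = 1670 / (9970 − 1670) = 0.2012.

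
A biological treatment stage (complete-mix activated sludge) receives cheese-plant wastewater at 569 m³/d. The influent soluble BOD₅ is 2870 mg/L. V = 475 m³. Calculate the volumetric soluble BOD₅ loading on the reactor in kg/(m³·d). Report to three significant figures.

L_v ≈ 3.44 kg soluble BOD₅/(m³·d)

Applied soluble BOD₅ load per unit volume = Q·S₀/V = (569 × 2870/1000)/475.0 = 3.438 kg soluble BOD₅·m⁻³·d⁻¹.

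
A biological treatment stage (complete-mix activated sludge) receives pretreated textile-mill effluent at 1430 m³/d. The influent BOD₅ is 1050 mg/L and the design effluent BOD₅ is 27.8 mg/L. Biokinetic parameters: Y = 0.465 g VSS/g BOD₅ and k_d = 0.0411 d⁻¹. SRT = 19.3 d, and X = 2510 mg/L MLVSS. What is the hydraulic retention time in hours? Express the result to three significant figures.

From the SRT design equation V = Y Q (S₀−S) θ_c / [X (1 + k_d θ_c)] = 0.465 × 1430 × (1050 − 27.8) × 19.3 / [2510 × (1 + 0.0411 × 19.3)] = 1.31×10^7 / 4501 = 2915 m³.
τ = V/Q = 2915/1430 = 2.038 d, or 48.92 h.

τ ≈ 48.9 h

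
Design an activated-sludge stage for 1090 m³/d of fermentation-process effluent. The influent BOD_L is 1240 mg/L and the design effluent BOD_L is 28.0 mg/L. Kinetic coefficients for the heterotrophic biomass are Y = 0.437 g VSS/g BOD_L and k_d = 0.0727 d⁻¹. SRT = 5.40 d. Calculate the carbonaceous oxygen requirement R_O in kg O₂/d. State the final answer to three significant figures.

R_O ≈ 732 kg O₂/d

Observed yield with endogenous decay: Y_obs = Y / (1 + k_d·θ_c) = 0.437 / (1 + 0.0727 × 5.40) = 0.437 / 1.393 = 0.3138 g VSS/g BOD_L.
Q·(S₀ − S) = 1090 × (1240 − 28.0) × 10⁻³ = 1321 kg/d removed.
Biomass synthesised: P_X = Y_obs × 1321 = 414.6 kg VSS/d.
R_O = Q·(S₀ − S) − 1.42·P_X = 1321 − 1.42 × 414.6 = 732.4 kg O₂/d.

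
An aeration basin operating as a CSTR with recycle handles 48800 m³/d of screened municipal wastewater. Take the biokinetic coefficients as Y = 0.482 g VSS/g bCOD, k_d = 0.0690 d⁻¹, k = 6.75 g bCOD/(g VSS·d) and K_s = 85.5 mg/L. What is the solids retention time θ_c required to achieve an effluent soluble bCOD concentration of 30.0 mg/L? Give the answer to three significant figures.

At the target effluent, Y k S/(K_s+S) = 0.482×6.75×30.0/115.5 = 0.8451 d⁻¹.
1/θ_c = 0.8451 − 0.0690 = 0.7761 d⁻¹, so θ_c = 1.289 d.

θ_c ≈ 1.29 d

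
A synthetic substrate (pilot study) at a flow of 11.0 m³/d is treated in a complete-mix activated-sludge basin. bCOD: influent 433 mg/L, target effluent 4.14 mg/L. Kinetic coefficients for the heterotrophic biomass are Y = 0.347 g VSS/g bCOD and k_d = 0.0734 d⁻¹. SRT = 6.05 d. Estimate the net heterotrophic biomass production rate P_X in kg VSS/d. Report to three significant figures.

P_X ≈ 1.13 kg VSS/d

Observed yield with endogenous decay: Y_obs = Y / (1 + k_d·θ_c) = 0.347 / (1 + 0.0734 × 6.05) = 0.347 / 1.444 = 0.2403 g VSS/g bCOD.
Substrate removed = Q·(S₀ − S) = 11.0 m³/d × (433 − 4.14) g/m³ = 4.72×10^3 g/d = 4.717 kg/d.
Biomass produced: P_X = Y_obs·Q·ΔS = 0.2403 × 4.717 ≈ 1.134 kg VSS/d.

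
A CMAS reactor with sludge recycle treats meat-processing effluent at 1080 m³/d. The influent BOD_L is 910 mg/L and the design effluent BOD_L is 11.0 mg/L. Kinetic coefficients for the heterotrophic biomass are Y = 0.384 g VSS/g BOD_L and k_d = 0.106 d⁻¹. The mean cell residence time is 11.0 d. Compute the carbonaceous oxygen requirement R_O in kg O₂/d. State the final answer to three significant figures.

The observed yield is Y_obs = Y/(1 + k_d·θ_c) = 0.384 / (1 + 0.106 × 11.0) = 0.384 / 2.166 = 0.1773 g VSS per g BOD_L removed.
Mass of BOD_L removed per day: Q(S₀ − S) = 1080 × 899.0 g/m³ = 970.9 kg/d.
Net sludge production P_X = 0.1773 × 970.9 = 172.1 kg VSS/d.
Carbonaceous O₂ demand = substrate oxidised − cell-mass equivalent = 970.9 − 1.42 × 172.1 = 726.5 kg O₂/d.

R_O ≈ 726 kg O₂/d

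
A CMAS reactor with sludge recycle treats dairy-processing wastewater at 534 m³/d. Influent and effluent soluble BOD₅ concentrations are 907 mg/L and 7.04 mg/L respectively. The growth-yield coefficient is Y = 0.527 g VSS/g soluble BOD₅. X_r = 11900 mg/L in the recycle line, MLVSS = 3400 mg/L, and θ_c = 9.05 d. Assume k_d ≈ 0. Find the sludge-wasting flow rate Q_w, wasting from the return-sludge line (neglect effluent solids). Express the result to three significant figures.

Q_w ≈ 21.3 m³/d

V·X = Y·Q·ΔS·θ_c gives V = 0.527 × 534 × (907 − 7.04) × 9.05 / 3400 = 674.1 m³.
Q_w = (V·X)/(θ_c X_r) = 674.1 × 3400 / (9.05 × 11900) = 21.28 m³/d.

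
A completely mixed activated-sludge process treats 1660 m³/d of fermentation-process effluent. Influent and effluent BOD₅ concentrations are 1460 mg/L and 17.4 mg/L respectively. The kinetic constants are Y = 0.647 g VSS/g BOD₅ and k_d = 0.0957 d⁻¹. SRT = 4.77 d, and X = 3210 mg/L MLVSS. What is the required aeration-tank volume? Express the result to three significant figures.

V ≈ 1580 m³

Rearranging the biomass balance for a CMAS with decay, V = Y·Q·ΔS·θ_c / [X·(1+k_d θ_c)] = 0.647 × 1660 × (1460 − 17.4) × 4.77 / [3210 × (1 + 0.0957 × 4.77)] = 7.39×10^6 / 4675 = 1581 m³.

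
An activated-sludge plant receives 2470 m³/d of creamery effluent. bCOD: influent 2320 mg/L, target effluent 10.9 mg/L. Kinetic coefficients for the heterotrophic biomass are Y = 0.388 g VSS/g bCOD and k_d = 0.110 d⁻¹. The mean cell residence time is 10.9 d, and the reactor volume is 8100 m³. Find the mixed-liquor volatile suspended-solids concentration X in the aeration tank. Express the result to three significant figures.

X ≈ 1350 mg/L

Solving the biomass balance for X: X = Y Q (S₀−S) θ_c / [V (1+k_d θ_c)] = 0.388 × 2470 × (2320 − 10.9) × 10.9 / [8100 × (1 + 0.110 × 10.9)] = 1354 mg/L.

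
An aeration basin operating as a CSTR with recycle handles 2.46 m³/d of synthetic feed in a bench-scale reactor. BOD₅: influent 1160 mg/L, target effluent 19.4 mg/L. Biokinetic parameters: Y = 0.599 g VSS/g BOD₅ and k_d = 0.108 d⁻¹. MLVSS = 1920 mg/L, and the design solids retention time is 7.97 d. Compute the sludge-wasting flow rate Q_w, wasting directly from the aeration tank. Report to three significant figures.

Q_w ≈ 0.470 m³/d

Steady-state biomass mass balance: V·X·(1 + k_d·θ_c) = Y·Q·(S₀ − S)·θ_c, so V = 0.599 × 2.46 × (1160 − 19.4) × 7.97 / [1920 × (1 + 0.108 × 7.97)] = 1.34×10^4 / 3573 = 3.749 m³.
With mixed-liquor wasting, θ_c = V/Q_w, so Q_w = V/θ_c = 3.749/7.97 = 0.4704 m³/d.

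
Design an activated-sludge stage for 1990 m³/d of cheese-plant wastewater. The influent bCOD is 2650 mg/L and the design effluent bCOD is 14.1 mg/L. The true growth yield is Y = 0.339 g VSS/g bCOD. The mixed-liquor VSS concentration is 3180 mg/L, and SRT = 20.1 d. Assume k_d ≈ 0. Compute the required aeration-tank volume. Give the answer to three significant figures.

With k_d = 0 the design equation reduces to V = Y Q (S₀−S) θ_c / X = 0.339 × 1990 × (2650 − 14.1) × 20.1 / 3180 = 11240 m³.

V ≈ 11200 m³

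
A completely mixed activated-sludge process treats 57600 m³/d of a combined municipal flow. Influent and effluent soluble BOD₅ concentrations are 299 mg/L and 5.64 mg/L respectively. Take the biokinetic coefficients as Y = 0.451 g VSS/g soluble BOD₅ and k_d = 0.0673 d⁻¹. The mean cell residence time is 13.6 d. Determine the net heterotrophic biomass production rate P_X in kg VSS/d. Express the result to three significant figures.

P_X ≈ 3980 kg VSS/d

The observed yield is Y_obs = Y/(1 + k_d·θ_c) = 0.451 / (1 + 0.0673 × 13.6) = 0.451 / 1.915 = 0.2355 g VSS per g soluble BOD₅ removed.
Substrate removed = Q·(S₀ − S) = 57600 m³/d × (299 − 5.64) g/m³ = 1.69×10^7 g/d = 16898 kg/d.
Biomass produced: P_X = Y_obs·Q·ΔS = 0.2355 × 16898 ≈ 3979 kg VSS/d.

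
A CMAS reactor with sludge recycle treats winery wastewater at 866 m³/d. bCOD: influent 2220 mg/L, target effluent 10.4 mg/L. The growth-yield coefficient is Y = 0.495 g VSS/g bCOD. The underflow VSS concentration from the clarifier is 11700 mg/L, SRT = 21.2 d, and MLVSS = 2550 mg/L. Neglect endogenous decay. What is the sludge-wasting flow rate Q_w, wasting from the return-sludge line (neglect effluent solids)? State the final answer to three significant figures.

Q_w ≈ 81.0 m³/d

V·X = Y·Q·ΔS·θ_c gives V = 0.495 × 866 × (2220 − 10.4) × 21.2 / 2550 = 7875 m³.
θ_c = V·X/(Q_w·X_r) when wasting from the recycle, so Q_w = V·X/(θ_c·X_r) = 7875 × 2550 / (21.2 × 11700) = 80.96 m³/d.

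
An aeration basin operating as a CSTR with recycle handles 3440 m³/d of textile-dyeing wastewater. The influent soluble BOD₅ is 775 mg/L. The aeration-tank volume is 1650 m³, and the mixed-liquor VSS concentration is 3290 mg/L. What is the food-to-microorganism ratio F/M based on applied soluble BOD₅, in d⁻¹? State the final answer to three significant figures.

Food-to-microorganism ratio F/M = Q S₀ / (V X) = 3440 × 775 / (1650 × 3290) = 0.4911 d⁻¹.

F/M ≈ 0.491 d⁻¹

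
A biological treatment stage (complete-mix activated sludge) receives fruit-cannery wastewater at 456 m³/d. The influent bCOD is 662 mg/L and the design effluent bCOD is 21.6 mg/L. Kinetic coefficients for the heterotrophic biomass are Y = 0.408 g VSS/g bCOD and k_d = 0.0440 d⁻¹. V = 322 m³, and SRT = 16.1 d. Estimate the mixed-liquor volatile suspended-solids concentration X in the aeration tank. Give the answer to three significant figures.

Solving the biomass balance for X: X = Y Q (S₀−S) θ_c / [V (1+k_d θ_c)] = 0.408 × 456 × (662 − 21.6) × 16.1 / [322 × (1 + 0.0440 × 16.1)] = 3487 mg/L.

X ≈ 3490 mg/L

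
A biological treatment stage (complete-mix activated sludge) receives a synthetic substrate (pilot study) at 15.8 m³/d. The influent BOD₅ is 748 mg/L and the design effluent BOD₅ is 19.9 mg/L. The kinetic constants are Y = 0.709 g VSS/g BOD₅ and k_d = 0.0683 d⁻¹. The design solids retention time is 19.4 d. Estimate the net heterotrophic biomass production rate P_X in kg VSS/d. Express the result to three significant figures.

Y_obs = Y / (1 + k_d θ_c) = 0.709 / (1 + 0.0683 × 19.4) = 0.709 / 2.325 = 0.3049.
Mass of BOD₅ removed per day: Q(S₀ − S) = 15.8 × 728.1 g/m³ = 11.50 kg/d.
Biomass produced: P_X = Y_obs·Q·ΔS = 0.3049 × 11.50 ≈ 3.508 kg VSS/d.

P_X ≈ 3.51 kg VSS/d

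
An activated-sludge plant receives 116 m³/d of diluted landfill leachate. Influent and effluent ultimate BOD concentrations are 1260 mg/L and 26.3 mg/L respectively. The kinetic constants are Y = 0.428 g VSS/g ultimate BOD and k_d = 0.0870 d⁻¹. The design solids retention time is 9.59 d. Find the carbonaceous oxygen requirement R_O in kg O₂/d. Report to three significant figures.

R_O ≈ 95.7 kg O₂/d

Y_obs = Y / (1 + k_d θ_c) = 0.428 / (1 + 0.0870 × 9.59) = 0.428 / 1.834 = 0.2333.
Mass of ultimate BOD removed per day: Q(S₀ − S) = 116 × 1234 g/m³ = 143.1 kg/d.
Biomass synthesised: P_X = Y_obs × 143.1 = 33.39 kg VSS/d.
R_O = Q·ΔS − 1.42 P_X = 143.1 − 47.42 = 95.69 kg O₂/d.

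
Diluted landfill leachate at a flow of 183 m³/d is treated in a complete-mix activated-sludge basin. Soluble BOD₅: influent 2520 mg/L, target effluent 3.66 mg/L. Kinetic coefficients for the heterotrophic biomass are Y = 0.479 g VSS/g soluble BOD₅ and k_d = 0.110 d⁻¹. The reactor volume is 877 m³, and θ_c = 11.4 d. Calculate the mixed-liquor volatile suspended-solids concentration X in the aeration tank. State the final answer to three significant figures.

X ≈ 1270 mg/L

X = Y·Q·ΔS·θ_c / [V·(1 + k_d θ_c)] = 0.479 × 183 × (2520 − 3.66) × 11.4 / [877 × (1 + 0.110 × 11.4)] = 1272 mg/L.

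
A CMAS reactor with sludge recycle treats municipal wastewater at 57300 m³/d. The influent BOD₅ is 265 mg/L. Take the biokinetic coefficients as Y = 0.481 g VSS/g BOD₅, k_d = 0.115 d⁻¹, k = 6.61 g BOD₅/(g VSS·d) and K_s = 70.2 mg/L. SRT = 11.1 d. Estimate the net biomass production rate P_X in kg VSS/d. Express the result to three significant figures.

P_X ≈ 3150 kg VSS/d

From the Monod/SRT balance for a CMAS, S = K_s·(1+k_d θ_c)/[θ_c·(Y k − k_d) − 1] = 70.2 × (1 + 0.115 × 11.1) / [11.1 × (0.481 × 6.61 − 0.115) − 1] = 159.8 / 33.01 = 4.841 mg/L.
The observed yield is Y_obs = Y/(1 + k_d·θ_c) = 0.481 / (1 + 0.115 × 11.1) = 0.481 / 2.276 = 0.2113 g VSS per g BOD₅ removed.
Substrate removed = Q·(S₀ − S) = 57300 m³/d × (265 − 4.84) g/m³ = 1.49×10^7 g/d = 14907 kg/d.
P_X = Y_obs · Q(S₀ − S) = 0.2113 × 14907 = 3150 kg VSS/d.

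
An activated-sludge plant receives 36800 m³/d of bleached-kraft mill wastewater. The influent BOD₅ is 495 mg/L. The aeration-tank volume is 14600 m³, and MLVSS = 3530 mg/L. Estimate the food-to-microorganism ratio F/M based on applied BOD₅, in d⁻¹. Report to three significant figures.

F/M = Q·S₀ / (V·X) = 36800 × 495 / (14600 × 3530) = 0.3534 g BOD₅·(g VSS·d)⁻¹.

F/M ≈ 0.353 d⁻¹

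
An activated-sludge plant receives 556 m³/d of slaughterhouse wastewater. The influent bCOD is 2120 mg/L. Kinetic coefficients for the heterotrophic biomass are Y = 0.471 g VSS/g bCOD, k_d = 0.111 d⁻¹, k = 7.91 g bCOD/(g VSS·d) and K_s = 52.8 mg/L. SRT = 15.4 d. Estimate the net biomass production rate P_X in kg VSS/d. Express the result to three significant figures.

From the Monod/SRT balance for a CMAS, S = K_s·(1+k_d θ_c)/[θ_c·(Y k − k_d) − 1] = 52.8 × (1 + 0.111 × 15.4) / [15.4 × (0.471 × 7.91 − 0.111) − 1] = 143.1 / 54.66 = 2.617 mg/L.
The observed yield is Y_obs = Y/(1 + k_d·θ_c) = 0.471 / (1 + 0.111 × 15.4) = 0.471 / 2.709 = 0.1738 g VSS per g bCOD removed.
Substrate removed = Q·(S₀ − S) = 556 m³/d × (2120 − 2.62) g/m³ = 1.18×10^6 g/d = 1177 kg/d.
Biomass produced: P_X = Y_obs·Q·ΔS = 0.1738 × 1177 ≈ 204.7 kg VSS/d.

P_X ≈ 205 kg VSS/d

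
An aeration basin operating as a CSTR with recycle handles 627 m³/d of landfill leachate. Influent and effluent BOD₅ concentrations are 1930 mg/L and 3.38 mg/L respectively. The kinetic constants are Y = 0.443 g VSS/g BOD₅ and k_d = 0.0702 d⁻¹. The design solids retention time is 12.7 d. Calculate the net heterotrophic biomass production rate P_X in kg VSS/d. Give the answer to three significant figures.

P_X ≈ 283 kg VSS/d

The observed yield is Y_obs = Y/(1 + k_d·θ_c) = 0.443 / (1 + 0.0702 × 12.7) = 0.443 / 1.892 = 0.2342 g VSS per g BOD₅ removed.
Mass of BOD₅ removed per day: Q(S₀ − S) = 627 × 1927 g/m³ = 1208 kg/d.
P_X = Y_obs · Q(S₀ − S) = 0.2342 × 1208 = 282.9 kg VSS/d.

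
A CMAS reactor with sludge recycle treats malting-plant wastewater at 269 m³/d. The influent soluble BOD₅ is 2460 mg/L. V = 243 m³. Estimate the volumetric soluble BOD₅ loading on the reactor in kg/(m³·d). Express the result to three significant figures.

L_v ≈ 2.72 kg soluble BOD₅/(m³·d)

Applied soluble BOD₅ load per unit volume = Q·S₀/V = (269 × 2460/1000)/243.0 = 2.723 kg soluble BOD₅·m⁻³·d⁻¹.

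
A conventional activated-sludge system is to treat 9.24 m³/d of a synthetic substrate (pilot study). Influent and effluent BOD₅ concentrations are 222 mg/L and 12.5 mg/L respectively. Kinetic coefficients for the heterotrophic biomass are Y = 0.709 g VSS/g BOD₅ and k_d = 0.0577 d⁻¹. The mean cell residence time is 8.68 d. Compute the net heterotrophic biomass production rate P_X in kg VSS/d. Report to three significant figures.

P_X ≈ 0.914 kg VSS/d

Y_obs = Y / (1 + k_d θ_c) = 0.709 / (1 + 0.0577 × 8.68) = 0.709 / 1.501 = 0.4724.
Mass of BOD₅ removed per day: Q(S₀ − S) = 9.24 × 209.5 g/m³ = 1.936 kg/d.
Biomass produced: P_X = Y_obs·Q·ΔS = 0.4724 × 1.936 ≈ 0.9145 kg VSS/d.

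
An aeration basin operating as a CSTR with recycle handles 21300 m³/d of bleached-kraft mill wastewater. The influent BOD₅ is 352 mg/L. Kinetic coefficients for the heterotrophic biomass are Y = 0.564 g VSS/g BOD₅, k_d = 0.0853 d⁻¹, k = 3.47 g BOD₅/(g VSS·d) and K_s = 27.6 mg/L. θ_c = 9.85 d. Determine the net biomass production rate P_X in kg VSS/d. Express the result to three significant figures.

P_X ≈ 2280 kg VSS/d

Effluent substrate depends only on kinetics and SRT: S = K_s(1 + k_d θ_c) / [θ_c(Yk − k_d) − 1] = 27.6 × (1 + 0.0853 × 9.85) / [9.85 × (0.564 × 3.47 − 0.0853) − 1] = 50.79 / 17.44 = 2.913 mg/L.
Y_obs = Y / (1 + k_d θ_c) = 0.564 / (1 + 0.0853 × 9.85) = 0.564 / 1.840 = 0.3065.
Substrate removed = Q·(S₀ − S) = 21300 m³/d × (352 − 2.91) g/m³ = 7.44×10^6 g/d = 7436 kg/d.
Biomass produced: P_X = Y_obs·Q·ΔS = 0.3065 × 7436 ≈ 2279 kg VSS/d.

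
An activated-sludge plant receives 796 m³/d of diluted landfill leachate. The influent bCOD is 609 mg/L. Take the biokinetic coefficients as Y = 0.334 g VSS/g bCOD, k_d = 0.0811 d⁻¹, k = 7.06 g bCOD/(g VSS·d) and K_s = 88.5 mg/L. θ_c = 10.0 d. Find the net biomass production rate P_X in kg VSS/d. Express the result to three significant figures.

For a completely mixed reactor with recycle the Lawrence–McCarty relation gives S = K_s·(1 + k_d·θ_c) / [θ_c·(Y·k − k_d) − 1] = 88.5 × (1 + 0.0811 × 10.0) / [10.0 × (0.334 × 7.06 − 0.0811) − 1] = 160.3 / 21.77 = 7.362 mg/L.
Observed yield with endogenous decay: Y_obs = Y / (1 + k_d·θ_c) = 0.334 / (1 + 0.0811 × 10.0) = 0.334 / 1.811 = 0.1844 g VSS/g bCOD.
Substrate removed = Q·(S₀ − S) = 796 m³/d × (609 − 7.36) g/m³ = 4.79×10^5 g/d = 478.9 kg/d.
Biomass produced: P_X = Y_obs·Q·ΔS = 0.1844 × 478.9 ≈ 88.32 kg VSS/d.

P_X ≈ 88.3 kg VSS/d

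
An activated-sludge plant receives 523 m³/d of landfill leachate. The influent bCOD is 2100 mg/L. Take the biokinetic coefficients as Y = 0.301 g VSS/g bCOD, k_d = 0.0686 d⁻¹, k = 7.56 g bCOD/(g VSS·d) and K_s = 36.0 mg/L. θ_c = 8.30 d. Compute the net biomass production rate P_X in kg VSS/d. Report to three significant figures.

From the Monod/SRT balance for a CMAS, S = K_s·(1+k_d θ_c)/[θ_c·(Y k − k_d) − 1] = 36.0 × (1 + 0.0686 × 8.30) / [8.30 × (0.301 × 7.56 − 0.0686) − 1] = 56.50 / 17.32 = 3.262 mg/L.
Correct the yield for decay: Y_obs = Y/(1 + k_d θ_c) = 0.301 / (1 + 0.0686 × 8.30) = 0.301 / 1.569 = 0.1918.
Mass of bCOD removed per day: Q(S₀ − S) = 523 × 2097 g/m³ = 1097 kg/d.
Biomass produced: P_X = Y_obs·Q·ΔS = 0.1918 × 1097 ≈ 210.3 kg VSS/d.

P_X ≈ 210 kg VSS/d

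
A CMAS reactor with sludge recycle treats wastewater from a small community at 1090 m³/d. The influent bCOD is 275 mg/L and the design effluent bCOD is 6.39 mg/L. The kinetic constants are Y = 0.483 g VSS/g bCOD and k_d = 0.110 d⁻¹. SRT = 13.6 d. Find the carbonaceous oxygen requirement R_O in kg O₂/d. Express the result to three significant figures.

R_O ≈ 212 kg O₂/d

The observed yield is Y_obs = Y/(1 + k_d·θ_c) = 0.483 / (1 + 0.110 × 13.6) = 0.483 / 2.496 = 0.1935 g VSS per g bCOD removed.
Mass of bCOD removed per day: Q(S₀ − S) = 1090 × 268.6 g/m³ = 292.8 kg/d.
Biomass synthesised: P_X = Y_obs × 292.8 = 56.66 kg VSS/d.
Carbonaceous O₂ demand = substrate oxidised − cell-mass equivalent = 292.8 − 1.42 × 56.66 = 212.3 kg O₂/d.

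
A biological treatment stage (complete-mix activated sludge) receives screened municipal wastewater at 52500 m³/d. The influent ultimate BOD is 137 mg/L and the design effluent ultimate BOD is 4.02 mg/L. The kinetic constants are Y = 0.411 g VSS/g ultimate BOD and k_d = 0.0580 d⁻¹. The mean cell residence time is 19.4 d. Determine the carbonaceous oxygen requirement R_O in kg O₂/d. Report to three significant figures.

Y_obs = Y / (1 + k_d θ_c) = 0.411 / (1 + 0.0580 × 19.4) = 0.411 / 2.125 = 0.1934.
Substrate removed = Q·(S₀ − S) = 52500 m³/d × (137 − 4.02) g/m³ = 6.98×10^6 g/d = 6981 kg/d.
Net sludge production P_X = 0.1934 × 6981 = 1350 kg VSS/d.
R_O = Q·(S₀ − S) − 1.42·P_X = 6981 − 1.42 × 1350 = 5064 kg O₂/d.

R_O ≈ 5060 kg O₂/d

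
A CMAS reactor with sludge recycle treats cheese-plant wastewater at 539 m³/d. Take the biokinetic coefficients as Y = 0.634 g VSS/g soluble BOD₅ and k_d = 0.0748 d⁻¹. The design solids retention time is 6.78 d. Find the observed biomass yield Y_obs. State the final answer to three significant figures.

Y_obs ≈ 0.421 g VSS/g soluble BOD₅

The observed yield is Y_obs = Y/(1 + k_d·θ_c) = 0.634 / (1 + 0.0748 × 6.78) = 0.634 / 1.507 = 0.4207 g VSS per g soluble BOD₅ removed.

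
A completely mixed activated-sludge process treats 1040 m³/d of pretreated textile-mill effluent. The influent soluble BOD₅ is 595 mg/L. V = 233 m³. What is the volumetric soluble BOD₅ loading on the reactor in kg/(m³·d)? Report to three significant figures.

Volumetric loading L_v = Q·S₀ / V = 1040 × 595 g/m³ / 233.0 m³ = 2656 g/(m³·d) = 2.656 kg soluble BOD₅/(m³·d).

L_v ≈ 2.66 kg soluble BOD₅/(m³·d)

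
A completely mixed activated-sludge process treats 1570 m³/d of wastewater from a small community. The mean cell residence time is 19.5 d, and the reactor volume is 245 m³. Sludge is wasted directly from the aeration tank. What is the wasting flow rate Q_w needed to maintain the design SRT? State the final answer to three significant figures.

Q_w ≈ 12.6 m³/d

With mixed-liquor wasting, θ_c = V/Q_w, so Q_w = V/θ_c = 245.0/19.5 = 12.56 m³/d.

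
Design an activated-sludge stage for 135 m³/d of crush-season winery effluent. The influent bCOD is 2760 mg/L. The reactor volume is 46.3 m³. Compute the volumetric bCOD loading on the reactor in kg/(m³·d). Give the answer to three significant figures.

L_v = Q S₀ / V = 135 × 2760 × 10⁻³ / 46.30 = 8.048 kg/(m³·d).

L_v ≈ 8.05 kg bCOD/(m³·d)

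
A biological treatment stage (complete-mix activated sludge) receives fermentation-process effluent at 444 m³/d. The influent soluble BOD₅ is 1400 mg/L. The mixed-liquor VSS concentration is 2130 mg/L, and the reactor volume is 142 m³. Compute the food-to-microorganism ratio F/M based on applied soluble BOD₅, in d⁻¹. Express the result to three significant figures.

F/M ≈ 2.06 d⁻¹

Food-to-microorganism ratio F/M = Q S₀ / (V X) = 444 × 1400 / (142.0 × 2130) = 2.055 d⁻¹.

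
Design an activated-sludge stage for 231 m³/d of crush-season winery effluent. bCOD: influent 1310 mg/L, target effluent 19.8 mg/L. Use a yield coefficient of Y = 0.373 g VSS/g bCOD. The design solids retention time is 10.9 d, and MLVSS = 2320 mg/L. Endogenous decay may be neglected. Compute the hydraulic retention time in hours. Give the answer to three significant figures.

τ ≈ 54.3 h

V·X = Y·Q·ΔS·θ_c gives V = 0.373 × 231 × (1310 − 19.8) × 10.9 / 2320 = 522.3 m³.
HRT = V/Q = 522.3 m³ / 231 m³·d⁻¹ = 2.261 d × 24 = 54.26 h.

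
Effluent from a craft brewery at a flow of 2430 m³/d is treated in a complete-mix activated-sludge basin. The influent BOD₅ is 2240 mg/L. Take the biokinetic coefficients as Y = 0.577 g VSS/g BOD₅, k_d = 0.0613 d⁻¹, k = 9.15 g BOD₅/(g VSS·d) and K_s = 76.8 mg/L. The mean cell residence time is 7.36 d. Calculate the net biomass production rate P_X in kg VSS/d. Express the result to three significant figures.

P_X ≈ 2160 kg VSS/d

For a completely mixed reactor with recycle the Lawrence–McCarty relation gives S = K_s·(1 + k_d·θ_c) / [θ_c·(Y·k − k_d) − 1] = 76.8 × (1 + 0.0613 × 7.36) / [7.36 × (0.577 × 9.15 − 0.0613) − 1] = 111.4 / 37.41 = 2.979 mg/L.
Correct the yield for decay: Y_obs = Y/(1 + k_d θ_c) = 0.577 / (1 + 0.0613 × 7.36) = 0.577 / 1.451 = 0.3976.
Q·(S₀ − S) = 2430 × (2240 − 2.98) × 10⁻³ = 5436 kg/d removed.
Biomass produced: P_X = Y_obs·Q·ΔS = 0.3976 × 5436 ≈ 2161 kg VSS/d.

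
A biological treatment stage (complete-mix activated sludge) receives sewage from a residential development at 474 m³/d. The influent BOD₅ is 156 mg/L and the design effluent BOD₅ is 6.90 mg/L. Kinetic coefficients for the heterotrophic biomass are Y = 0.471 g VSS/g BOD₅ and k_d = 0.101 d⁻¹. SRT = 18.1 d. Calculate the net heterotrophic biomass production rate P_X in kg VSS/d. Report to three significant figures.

P_X ≈ 11.8 kg VSS/d

The observed yield is Y_obs = Y/(1 + k_d·θ_c) = 0.471 / (1 + 0.101 × 18.1) = 0.471 / 2.828 = 0.1665 g VSS per g BOD₅ removed.
ΔS = 156 − 6.90 = 149.1 mg/L, so the substrate removal rate is 474 × 149.1/1000 = 70.67 kg BOD₅/d.
Biomass produced: P_X = Y_obs·Q·ΔS = 0.1665 × 70.67 ≈ 11.77 kg VSS/d.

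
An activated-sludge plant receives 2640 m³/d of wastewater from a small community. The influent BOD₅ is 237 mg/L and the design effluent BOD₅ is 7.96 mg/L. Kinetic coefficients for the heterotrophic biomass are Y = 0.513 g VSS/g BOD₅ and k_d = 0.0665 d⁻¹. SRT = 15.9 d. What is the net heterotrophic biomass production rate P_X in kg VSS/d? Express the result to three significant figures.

P_X ≈ 151 kg VSS/d

Correct the yield for decay: Y_obs = Y/(1 + k_d θ_c) = 0.513 / (1 + 0.0665 × 15.9) = 0.513 / 2.057 = 0.2493.
Substrate removed = Q·(S₀ − S) = 2640 m³/d × (237 − 7.96) g/m³ = 6.05×10^5 g/d = 604.7 kg/d.
Net biomass production P_X = Y_obs × Q·(S₀ − S) = 0.2493 × 604.7 = 150.8 kg VSS/d.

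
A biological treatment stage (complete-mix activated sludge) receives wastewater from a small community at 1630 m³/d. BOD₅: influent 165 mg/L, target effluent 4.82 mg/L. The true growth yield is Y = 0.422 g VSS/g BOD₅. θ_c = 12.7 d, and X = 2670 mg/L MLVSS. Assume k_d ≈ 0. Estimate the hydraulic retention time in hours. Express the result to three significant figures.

τ ≈ 7.72 h

Biomass mass balance (decay neglected): V·X = Y·Q·(S₀ − S)·θ_c, so V = 0.422 × 1630 × (165 − 4.82) × 12.7 / 2670 = 524.1 m³.
τ = V/Q = 524.1/1630 = 0.3215 d, or 7.717 h.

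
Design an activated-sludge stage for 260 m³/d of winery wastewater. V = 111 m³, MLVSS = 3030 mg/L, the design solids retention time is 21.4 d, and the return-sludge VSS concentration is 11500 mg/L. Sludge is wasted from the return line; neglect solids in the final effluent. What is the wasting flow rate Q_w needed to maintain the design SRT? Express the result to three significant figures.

θ_c = V·X/(Q_w·X_r) when wasting from the recycle, so Q_w = V·X/(θ_c·X_r) = 111.0 × 3030 / (21.4 × 11500) = 1.367 m³/d.

Q_w ≈ 1.37 m³/d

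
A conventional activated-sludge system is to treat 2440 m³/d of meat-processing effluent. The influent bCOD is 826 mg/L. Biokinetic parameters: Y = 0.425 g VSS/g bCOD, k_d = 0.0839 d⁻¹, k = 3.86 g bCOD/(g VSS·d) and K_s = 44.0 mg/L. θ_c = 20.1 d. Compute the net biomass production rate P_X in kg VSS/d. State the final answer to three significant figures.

Effluent substrate depends only on kinetics and SRT: S = K_s(1 + k_d θ_c) / [θ_c(Yk − k_d) − 1] = 44.0 × (1 + 0.0839 × 20.1) / [20.1 × (0.425 × 3.86 − 0.0839) − 1] = 118.2 / 30.29 = 3.903 mg/L.
Observed yield with endogenous decay: Y_obs = Y / (1 + k_d·θ_c) = 0.425 / (1 + 0.0839 × 20.1) = 0.425 / 2.686 = 0.1582 g VSS/g bCOD.
Q·(S₀ − S) = 2440 × (826 − 3.90) × 10⁻³ = 2006 kg/d removed.
Net biomass production P_X = Y_obs × Q·(S₀ − S) = 0.1582 × 2006 = 317.3 kg VSS/d.

P_X ≈ 317 kg VSS/d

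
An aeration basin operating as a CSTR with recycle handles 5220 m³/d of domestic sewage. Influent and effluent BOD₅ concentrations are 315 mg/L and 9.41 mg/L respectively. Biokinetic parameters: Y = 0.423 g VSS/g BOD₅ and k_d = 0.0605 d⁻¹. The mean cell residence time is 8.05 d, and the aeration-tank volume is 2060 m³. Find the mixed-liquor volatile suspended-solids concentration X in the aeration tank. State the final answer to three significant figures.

Solving the biomass balance for X: X = Y Q (S₀−S) θ_c / [V (1+k_d θ_c)] = 0.423 × 5220 × (315 − 9.41) × 8.05 / [2060 × (1 + 0.0605 × 8.05)] = 1773 mg/L.

X ≈ 1770 mg/L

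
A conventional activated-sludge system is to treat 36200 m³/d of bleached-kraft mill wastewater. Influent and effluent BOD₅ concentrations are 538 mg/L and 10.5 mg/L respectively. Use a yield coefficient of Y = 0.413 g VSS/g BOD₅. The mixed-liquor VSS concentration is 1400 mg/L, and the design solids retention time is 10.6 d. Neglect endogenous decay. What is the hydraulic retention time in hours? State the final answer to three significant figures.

Biomass mass balance (decay neglected): V·X = Y·Q·(S₀ − S)·θ_c, so V = 0.413 × 36200 × (538 − 10.5) × 10.6 / 1400 = 59712 m³.
τ = V/Q = 59712/36200 = 1.649 d, or 39.59 h.

τ ≈ 39.6 h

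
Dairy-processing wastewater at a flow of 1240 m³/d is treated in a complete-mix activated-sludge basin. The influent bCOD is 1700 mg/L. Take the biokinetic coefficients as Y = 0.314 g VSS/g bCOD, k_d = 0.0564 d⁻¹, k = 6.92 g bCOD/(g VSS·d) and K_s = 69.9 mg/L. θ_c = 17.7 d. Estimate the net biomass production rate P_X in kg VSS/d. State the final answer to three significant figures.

For a completely mixed reactor with recycle the Lawrence–McCarty relation gives S = K_s·(1 + k_d·θ_c) / [θ_c·(Y·k − k_d) − 1] = 69.9 × (1 + 0.0564 × 17.7) / [17.7 × (0.314 × 6.92 − 0.0564) − 1] = 139.7 / 36.46 = 3.831 mg/L.
Observed yield with endogenous decay: Y_obs = Y / (1 + k_d·θ_c) = 0.314 / (1 + 0.0564 × 17.7) = 0.314 / 1.998 = 0.1571 g VSS/g bCOD.
Substrate removed = Q·(S₀ − S) = 1240 m³/d × (1700 − 3.83) g/m³ = 2.1×10^6 g/d = 2103 kg/d.
P_X = Y_obs · Q(S₀ − S) = 0.1571 × 2103 = 330.5 kg VSS/d.

P_X ≈ 330 kg VSS/d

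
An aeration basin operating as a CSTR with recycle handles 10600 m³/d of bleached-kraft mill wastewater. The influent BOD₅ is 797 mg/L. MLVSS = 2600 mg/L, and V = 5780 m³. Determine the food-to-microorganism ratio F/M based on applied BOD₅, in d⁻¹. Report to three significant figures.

F/M ≈ 0.562 d⁻¹

F/M = Q·S₀ / (V·X) = 10600 × 797 / (5780 × 2600) = 0.5622 g BOD₅·(g VSS·d)⁻¹.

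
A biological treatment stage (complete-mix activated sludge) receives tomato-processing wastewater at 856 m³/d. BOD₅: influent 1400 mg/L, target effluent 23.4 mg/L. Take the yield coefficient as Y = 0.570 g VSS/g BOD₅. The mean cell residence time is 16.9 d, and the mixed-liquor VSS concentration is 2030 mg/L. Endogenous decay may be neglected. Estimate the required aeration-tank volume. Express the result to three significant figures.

With k_d = 0 the design equation reduces to V = Y Q (S₀−S) θ_c / X = 0.570 × 856 × (1400 − 23.4) × 16.9 / 2030 = 5592 m³.

V ≈ 5590 m³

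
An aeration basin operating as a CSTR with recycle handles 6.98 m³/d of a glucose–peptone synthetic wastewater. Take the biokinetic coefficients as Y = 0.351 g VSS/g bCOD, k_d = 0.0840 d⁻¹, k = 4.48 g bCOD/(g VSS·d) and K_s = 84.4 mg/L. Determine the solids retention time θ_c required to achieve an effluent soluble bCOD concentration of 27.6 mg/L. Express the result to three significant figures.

θ_c ≈ 3.29 d

From 1/θ_c = Y·k·S/(K_s + S) − k_d: Y·k·S/(K_s+S) = 0.351 × 4.48 × 27.6 / (84.4 + 27.6) = 0.3875 d⁻¹.
1/θ_c = 0.3875 − 0.0840 = 0.3035 d⁻¹, so θ_c = 3.295 d.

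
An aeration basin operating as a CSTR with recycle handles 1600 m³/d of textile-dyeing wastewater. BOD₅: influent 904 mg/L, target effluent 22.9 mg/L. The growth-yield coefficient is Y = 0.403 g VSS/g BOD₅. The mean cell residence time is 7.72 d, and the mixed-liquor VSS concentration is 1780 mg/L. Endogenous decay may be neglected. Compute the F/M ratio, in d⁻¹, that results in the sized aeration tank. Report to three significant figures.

F/M ≈ 0.330 d⁻¹

V·X = Y·Q·ΔS·θ_c gives V = 0.403 × 1600 × (904 − 22.9) × 7.72 / 1780 = 2464 m³.
Food-to-microorganism ratio F/M = Q S₀ / (V X) = 1600 × 904 / (2464 × 1780) = 0.3298 d⁻¹.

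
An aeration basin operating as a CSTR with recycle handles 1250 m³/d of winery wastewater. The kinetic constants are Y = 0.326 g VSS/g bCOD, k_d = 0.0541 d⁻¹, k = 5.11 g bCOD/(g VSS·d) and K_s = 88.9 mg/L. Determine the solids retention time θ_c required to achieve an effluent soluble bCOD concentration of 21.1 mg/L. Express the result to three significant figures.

θ_c ≈ 3.77 d

At the target effluent, Y k S/(K_s+S) = 0.326×5.11×21.1/110.0 = 0.3195 d⁻¹.
1/θ_c = 0.3195 − 0.0541 = 0.2654 d⁻¹, so θ_c = 3.767 d.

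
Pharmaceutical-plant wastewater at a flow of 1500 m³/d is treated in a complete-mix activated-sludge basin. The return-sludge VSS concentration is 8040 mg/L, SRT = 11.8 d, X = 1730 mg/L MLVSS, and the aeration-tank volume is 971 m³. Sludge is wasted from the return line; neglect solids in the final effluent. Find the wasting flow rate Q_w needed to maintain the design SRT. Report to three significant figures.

Wasting from the return line (neglecting effluent solids): Q_w = V·X / (θ_c·X_r) = 971.0 × 1730 / (11.8 × 8040) = 17.71 m³/d.

Q_w ≈ 17.7 m³/d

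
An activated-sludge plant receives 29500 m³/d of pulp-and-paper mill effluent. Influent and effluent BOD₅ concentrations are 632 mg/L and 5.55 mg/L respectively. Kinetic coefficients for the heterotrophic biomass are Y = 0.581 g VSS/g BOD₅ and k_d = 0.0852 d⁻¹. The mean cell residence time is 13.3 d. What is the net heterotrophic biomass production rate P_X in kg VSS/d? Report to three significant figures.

P_X ≈ 5030 kg VSS/d

Y_obs = Y / (1 + k_d θ_c) = 0.581 / (1 + 0.0852 × 13.3) = 0.581 / 2.133 = 0.2724.
ΔS = 632 − 5.55 = 626.5 mg/L, so the substrate removal rate is 29500 × 626.5/1000 = 18480 kg BOD₅/d.
Biomass produced: P_X = Y_obs·Q·ΔS = 0.2724 × 18480 ≈ 5033 kg VSS/d.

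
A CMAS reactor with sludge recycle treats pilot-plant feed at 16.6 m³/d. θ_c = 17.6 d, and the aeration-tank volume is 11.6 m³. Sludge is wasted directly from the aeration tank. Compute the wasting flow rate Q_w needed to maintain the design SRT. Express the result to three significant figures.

With mixed-liquor wasting, θ_c = V/Q_w, so Q_w = V/θ_c = 11.60/17.6 = 0.6591 m³/d.

Q_w ≈ 0.659 m³/d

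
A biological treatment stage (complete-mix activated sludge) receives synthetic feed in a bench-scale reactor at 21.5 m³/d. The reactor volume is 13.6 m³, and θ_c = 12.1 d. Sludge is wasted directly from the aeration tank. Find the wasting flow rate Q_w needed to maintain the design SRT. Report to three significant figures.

Q_w ≈ 1.12 m³/d

Wasting from the aeration tank: Q_w = V / θ_c = 13.60 / 12.1 = 1.124 m³/d.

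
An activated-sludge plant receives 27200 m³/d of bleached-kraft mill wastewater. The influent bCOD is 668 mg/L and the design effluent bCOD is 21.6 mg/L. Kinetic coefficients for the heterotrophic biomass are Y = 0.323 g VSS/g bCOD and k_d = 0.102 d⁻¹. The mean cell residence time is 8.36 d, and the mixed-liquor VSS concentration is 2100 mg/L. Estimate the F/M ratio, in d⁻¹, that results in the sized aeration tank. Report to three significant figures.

F/M ≈ 0.709 d⁻¹

Steady-state biomass mass balance: V·X·(1 + k_d·θ_c) = Y·Q·(S₀ − S)·θ_c, so V = 0.323 × 27200 × (668 − 21.6) × 8.36 / [2100 × (1 + 0.102 × 8.36)] = 4.75×10^7 / 3891 = 12203 m³.
Food-to-microorganism ratio F/M = Q S₀ / (V X) = 27200 × 668 / (12203 × 2100) = 0.7090 d⁻¹.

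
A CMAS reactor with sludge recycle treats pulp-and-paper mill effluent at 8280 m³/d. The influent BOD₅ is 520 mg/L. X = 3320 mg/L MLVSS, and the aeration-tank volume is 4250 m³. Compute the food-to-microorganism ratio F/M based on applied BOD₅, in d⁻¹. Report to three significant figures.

F/M = Q·S₀ / (V·X) = 8280 × 520 / (4250 × 3320) = 0.3051 g BOD₅·(g VSS·d)⁻¹.

F/M ≈ 0.305 d⁻¹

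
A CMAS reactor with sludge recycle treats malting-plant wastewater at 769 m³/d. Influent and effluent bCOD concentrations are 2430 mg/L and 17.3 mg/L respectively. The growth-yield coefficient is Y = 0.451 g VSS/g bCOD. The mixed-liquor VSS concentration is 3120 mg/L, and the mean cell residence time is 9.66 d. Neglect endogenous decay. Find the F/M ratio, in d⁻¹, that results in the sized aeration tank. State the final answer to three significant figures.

F/M ≈ 0.231 d⁻¹

Biomass mass balance (decay neglected): V·X = Y·Q·(S₀ − S)·θ_c, so V = 0.451 × 769 × (2430 − 17.3) × 9.66 / 3120 = 2591 m³.
F/M = Q·S₀ / (V·X) = 769 × 2430 / (2591 × 3120) = 0.2312 g bCOD·(g VSS·d)⁻¹.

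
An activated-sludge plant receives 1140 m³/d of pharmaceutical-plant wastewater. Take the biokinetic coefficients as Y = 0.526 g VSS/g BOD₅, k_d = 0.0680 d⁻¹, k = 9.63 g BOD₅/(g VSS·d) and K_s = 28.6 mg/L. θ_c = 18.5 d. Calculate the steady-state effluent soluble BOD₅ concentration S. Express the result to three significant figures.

From the Monod/SRT balance for a CMAS, S = K_s·(1+k_d θ_c)/[θ_c·(Y k − k_d) − 1] = 28.6 × (1 + 0.0680 × 18.5) / [18.5 × (0.526 × 9.63 − 0.0680) − 1] = 64.58 / 91.45 = 0.7062 mg/L.

S ≈ 0.706 mg/L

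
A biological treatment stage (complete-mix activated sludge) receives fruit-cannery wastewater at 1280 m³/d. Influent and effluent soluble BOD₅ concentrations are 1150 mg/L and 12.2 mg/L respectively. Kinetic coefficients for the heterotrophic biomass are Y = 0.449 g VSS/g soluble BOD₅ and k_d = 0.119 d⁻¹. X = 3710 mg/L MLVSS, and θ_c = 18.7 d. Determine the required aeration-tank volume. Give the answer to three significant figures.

Rearranging the biomass balance for a CMAS with decay, V = Y·Q·ΔS·θ_c / [X·(1+k_d θ_c)] = 0.449 × 1280 × (1150 − 12.2) × 18.7 / [3710 × (1 + 0.119 × 18.7)] = 1.22×10^7 / 11966 = 1022 m³.

V ≈ 1020 m³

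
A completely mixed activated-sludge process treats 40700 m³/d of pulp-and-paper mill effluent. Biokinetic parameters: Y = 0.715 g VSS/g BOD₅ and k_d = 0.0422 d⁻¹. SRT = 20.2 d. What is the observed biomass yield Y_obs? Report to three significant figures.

Y_obs ≈ 0.386 g VSS/g BOD₅

Correct the yield for decay: Y_obs = Y/(1 + k_d θ_c) = 0.715 / (1 + 0.0422 × 20.2) = 0.715 / 1.852 = 0.3860.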